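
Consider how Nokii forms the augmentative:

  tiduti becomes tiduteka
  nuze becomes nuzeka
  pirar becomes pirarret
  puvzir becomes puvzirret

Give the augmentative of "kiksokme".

kiksokmeka

tiduti and puvzir both have last vowel 'i' yet inflect differently (tiduteka, puvzirret), so the last vowel is not what conditions the rule; whether the stem ends in a vowel or a consonant is.
"kiksokme" ends in a vowel. The stems ending in a vowel (tiduti → tiduteka, nuze → nuzeka) drop the final letter and add -eka.
The other pattern: stems ending in a consonant double the final consonant and add -et.
So kiksokme → kiksokmeka.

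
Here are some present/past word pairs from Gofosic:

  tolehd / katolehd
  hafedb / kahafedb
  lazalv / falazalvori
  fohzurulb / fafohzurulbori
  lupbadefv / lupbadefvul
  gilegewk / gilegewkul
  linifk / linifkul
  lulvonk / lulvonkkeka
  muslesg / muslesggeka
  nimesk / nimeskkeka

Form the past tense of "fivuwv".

hafedb and fohzurulb both end in -b yet inflect differently (kahafedb, fafohzurulbori), so the final letter is not what conditions the rule; the second-to-last letter is.
"fivuwv" has second-to-last letter 'w'. The one such stem in the data (gilegewk → gilegewkul) adds -ul, so the same rule applies.
The other patterns: stems whose second-to-last letter is 'd' or 'h' add the prefix ka-; stems whose second-to-last letter is 'l' add fa- … -ori around the stem; stems whose second-to-last letter is 'n' or 's' double the final consonant and add -eka.
So fivuwv → fivuwvul.

fivuwvul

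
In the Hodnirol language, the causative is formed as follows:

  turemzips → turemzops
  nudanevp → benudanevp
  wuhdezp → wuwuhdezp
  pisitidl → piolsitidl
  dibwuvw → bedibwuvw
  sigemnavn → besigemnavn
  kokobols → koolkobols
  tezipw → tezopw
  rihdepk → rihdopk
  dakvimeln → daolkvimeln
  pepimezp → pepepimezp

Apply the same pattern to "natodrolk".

"natodrolk" has second-to-last letter 'l'. The stems whose second-to-last letter is 'l' (dakvimeln → daolkvimeln, kokobols → koolkobols) insert -ol- after the first vowel.
So natodrolk → naoltodrolk.

naoltodrolk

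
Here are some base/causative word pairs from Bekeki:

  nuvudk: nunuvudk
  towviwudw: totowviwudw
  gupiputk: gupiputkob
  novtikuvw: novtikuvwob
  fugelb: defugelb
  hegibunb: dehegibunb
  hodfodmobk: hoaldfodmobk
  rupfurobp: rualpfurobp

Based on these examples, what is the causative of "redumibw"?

nuvudk and gupiputk both end in -k yet inflect differently (nunuvudk, gupiputkob), so the final letter is not what conditions the rule; the second-to-last letter is.
"redumibw" has second-to-last letter 'b'. The stems whose second-to-last letter is 'b' (hodfodmobk → hoaldfodmobk, rupfurobp → rualpfurobp) insert -al- after the first vowel.
The other patterns: stems whose second-to-last letter is 'd' repeat the first consonant+vowel as a prefix; stems whose second-to-last letter is 't' or 'v' add -ob; stems whose second-to-last letter is 'l' or 'n' add the prefix de-.
So redumibw → realdumibw.

realdumibw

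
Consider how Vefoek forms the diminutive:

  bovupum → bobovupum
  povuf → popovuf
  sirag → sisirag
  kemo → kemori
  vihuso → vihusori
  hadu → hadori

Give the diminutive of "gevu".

gevori

bovupum and hadu both have last vowel 'u' yet inflect differently (bobovupum, hadori), so the last vowel is not what conditions the rule; whether the stem ends in a vowel or a consonant is.
"gevu" ends in a vowel. The stems ending in a vowel (kemo → kemori, vihuso → vihusori, hadu → hadori) drop the final letter and add -ori.
The other pattern: stems ending in a consonant repeat the first consonant+vowel as a prefix.
So gevu → gevori.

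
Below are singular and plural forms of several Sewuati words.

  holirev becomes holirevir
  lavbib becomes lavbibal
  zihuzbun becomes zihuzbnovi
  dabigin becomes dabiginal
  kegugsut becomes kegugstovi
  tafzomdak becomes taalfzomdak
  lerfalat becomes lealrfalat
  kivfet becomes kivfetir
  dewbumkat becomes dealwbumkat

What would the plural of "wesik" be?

"wesik" has last vowel 'i'. The stems whose last vowel is 'i' (dabigin → dabiginal, lavbib → lavbibal) add -al.
The other patterns: stems whose last vowel is 'e' add -ir; stems whose last vowel is 'a' insert -al- after the first vowel; stems whose last vowel is 'u' delete the last vowel and add -ovi.
So wesik → wesikal.

wesikal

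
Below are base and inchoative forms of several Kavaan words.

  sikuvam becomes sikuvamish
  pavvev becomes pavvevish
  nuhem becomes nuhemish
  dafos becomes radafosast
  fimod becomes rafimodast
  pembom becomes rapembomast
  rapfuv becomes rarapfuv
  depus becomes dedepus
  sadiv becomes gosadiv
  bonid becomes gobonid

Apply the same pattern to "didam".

sikuvam and pembom both end in -m yet inflect differently (sikuvamish, rapembomast), so the final letter is not what conditions the rule; the last vowel is.
"didam" has last vowel 'a'. The one such stem in the data (sikuvam → sikuvamish) adds -ish, so the same rule applies.
The other patterns: stems whose last vowel is 'o' add ra- … -ast around the stem; stems whose last vowel is 'u' repeat the first consonant+vowel as a prefix; stems whose last vowel is 'i' add the prefix go-.
So didam → didamish.

didamish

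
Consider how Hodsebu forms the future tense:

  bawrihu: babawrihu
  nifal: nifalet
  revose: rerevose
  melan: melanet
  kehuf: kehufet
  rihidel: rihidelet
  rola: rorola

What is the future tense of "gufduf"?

gufdufet

"gufduf" ends in a consonant. The stems ending in a consonant (melan → melanet, nifal → nifalet, kehuf → kehufet) add -et.
The other pattern: stems ending in a vowel repeat the first consonant+vowel as a prefix.
So gufduf → gufdufet.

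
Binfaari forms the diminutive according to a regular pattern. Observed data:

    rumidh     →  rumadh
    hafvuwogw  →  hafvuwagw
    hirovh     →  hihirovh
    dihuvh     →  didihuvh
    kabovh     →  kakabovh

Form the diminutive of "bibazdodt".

rumidh and hirovh both end in -h yet inflect differently (rumadh, hihirovh), so the final letter is not what conditions the rule; the second-to-last letter is.
"bibazdodt" has second-to-last letter 'd'. The one such stem in the data (rumidh → rumadh) changes the last vowel to 'a' (as does hafvuwogw), so the same rule applies.
So bibazdodt → bibazdadt.

bibazdadt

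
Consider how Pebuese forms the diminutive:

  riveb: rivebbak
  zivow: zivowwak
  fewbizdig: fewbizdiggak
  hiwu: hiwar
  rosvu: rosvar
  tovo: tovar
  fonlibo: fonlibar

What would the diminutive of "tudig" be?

tudiggak

zivow and tovo both have last vowel 'o' yet inflect differently (zivowwak, tovar), so the last vowel is not what conditions the rule; whether the stem ends in a vowel or a consonant is.
"tudig" ends in a consonant. The stems ending in a consonant (riveb → rivebbak, zivow → zivowwak, fewbizdig → fewbizdiggak) double the final consonant and add -ak.
The other pattern: stems ending in a vowel drop the final letter and add -ar.
So tudig → tudiggak.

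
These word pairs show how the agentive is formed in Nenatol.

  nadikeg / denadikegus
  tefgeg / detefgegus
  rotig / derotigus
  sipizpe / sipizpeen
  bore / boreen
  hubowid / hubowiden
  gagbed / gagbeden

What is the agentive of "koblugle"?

nadikeg and sipizpe both have last vowel 'e' yet inflect differently (denadikegus, sipizpeen), so the last vowel is not what conditions the rule; the final letter is.
"koblugle" ends in -e. The stems ending in -e (sipizpe → sipizpeen, bore → boreen) add -en.
So koblugle → koblugleen.

koblugleen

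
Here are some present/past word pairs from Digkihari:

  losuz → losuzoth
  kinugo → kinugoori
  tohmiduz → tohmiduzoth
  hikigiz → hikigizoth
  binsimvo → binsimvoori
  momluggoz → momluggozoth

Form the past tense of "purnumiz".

purnumizoth

binsimvo and momluggoz both have last vowel 'o' yet inflect differently (binsimvoori, momluggozoth), so the last vowel is not what conditions the rule; the final letter is.
"purnumiz" ends in -z. The stems ending in -z (tohmiduz → tohmiduzoth, hikigiz → hikigizoth, momluggoz → momluggozoth) add -oth.
So purnumiz → purnumizoth.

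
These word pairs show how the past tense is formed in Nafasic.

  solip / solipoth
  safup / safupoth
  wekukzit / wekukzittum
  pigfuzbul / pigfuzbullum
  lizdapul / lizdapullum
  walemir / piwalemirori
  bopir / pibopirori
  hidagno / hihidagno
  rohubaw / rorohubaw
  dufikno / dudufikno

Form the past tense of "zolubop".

"zolubop" ends in -p. The stems ending in -p (solip → solipoth, safup → safupoth) add -oth.
The other patterns: stems ending in -l or -t double the final consonant and add -um; stems ending in -r add pi- … -ori around the stem; stems ending in -o or -w repeat the first consonant+vowel as a prefix.
So zolubop → zolubopoth.

zolubopoth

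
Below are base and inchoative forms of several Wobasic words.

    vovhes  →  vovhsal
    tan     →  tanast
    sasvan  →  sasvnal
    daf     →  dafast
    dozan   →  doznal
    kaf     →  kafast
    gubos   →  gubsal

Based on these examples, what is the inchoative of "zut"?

tan and sasvan both end in -n yet inflect differently (tanast, sasvnal), so the final letter is not what conditions the rule; the number of vowels is.
"zut" has 1 vowel. The stems with 1 vowel (kaf → kafast, daf → dafast, tan → tanast) add -ast.
The other pattern: stems with 2 vowels delete the last vowel and add -al.
So zut → zutast.

zutast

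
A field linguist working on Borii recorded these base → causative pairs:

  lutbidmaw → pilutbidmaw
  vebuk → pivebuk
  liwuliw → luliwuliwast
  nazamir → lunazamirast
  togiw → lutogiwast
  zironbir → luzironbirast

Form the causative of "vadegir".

togiw and lutbidmaw both end in -w yet inflect differently (lutogiwast, pilutbidmaw), so the final letter is not what conditions the rule; the last vowel is.
"vadegir" has last vowel 'i'. The stems whose last vowel is 'i' (zironbir → luzironbirast, togiw → lutogiwast, nazamir → lunazamirast) add lu- … -ast around the stem.
The other pattern: stems whose last vowel is 'a' or 'u' add the prefix pi-.
So vadegir → luvadegirast.

luvadegirast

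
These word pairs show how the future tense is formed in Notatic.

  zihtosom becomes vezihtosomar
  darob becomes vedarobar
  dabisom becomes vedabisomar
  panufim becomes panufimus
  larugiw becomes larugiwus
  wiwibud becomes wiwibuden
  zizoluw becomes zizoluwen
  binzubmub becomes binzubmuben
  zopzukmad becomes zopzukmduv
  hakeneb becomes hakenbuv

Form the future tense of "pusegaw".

"pusegaw" has last vowel 'a'. The one such stem in the data (zopzukmad → zopzukmduv) deletes the last vowel and adds -uv (as does hakeneb), so the same rule applies.
The other patterns: stems whose last vowel is 'o' add ve- … -ar around the stem; stems whose last vowel is 'i' add -us; stems whose last vowel is 'u' add -en.
So pusegaw → pusegwuv.

pusegwuv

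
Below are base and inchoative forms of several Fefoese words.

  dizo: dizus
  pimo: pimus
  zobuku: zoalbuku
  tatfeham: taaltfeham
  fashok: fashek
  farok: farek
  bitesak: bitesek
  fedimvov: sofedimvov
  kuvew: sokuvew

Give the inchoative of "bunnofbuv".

dizo and fashok both have last vowel 'o' yet inflect differently (dizus, fashek), so the last vowel is not what conditions the rule; the final letter is.
"bunnofbuv" ends in -v. The one such stem in the data (fedimvov → sofedimvov) adds the prefix so-, so the same rule applies.
The other patterns: stems ending in -o drop the final letter and add -us; stems ending in -m or -u insert -al- after the first vowel; stems ending in -k change the last vowel to 'e'.
So bunnofbuv → sobunnofbuv.

sobunnofbuv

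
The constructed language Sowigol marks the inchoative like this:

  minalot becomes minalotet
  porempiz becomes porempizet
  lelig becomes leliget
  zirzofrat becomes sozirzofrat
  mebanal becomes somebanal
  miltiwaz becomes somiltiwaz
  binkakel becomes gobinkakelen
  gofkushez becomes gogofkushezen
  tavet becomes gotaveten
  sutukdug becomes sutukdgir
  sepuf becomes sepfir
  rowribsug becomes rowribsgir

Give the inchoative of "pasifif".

pasififet

minalot and zirzofrat both end in -t yet inflect differently (minalotet, sozirzofrat), so the final letter is not what conditions the rule; the last vowel is.
"pasifif" has last vowel 'i'. The stems whose last vowel is 'i' (porempiz → porempizet, lelig → leliget) add -et.
So pasifif → pasififet.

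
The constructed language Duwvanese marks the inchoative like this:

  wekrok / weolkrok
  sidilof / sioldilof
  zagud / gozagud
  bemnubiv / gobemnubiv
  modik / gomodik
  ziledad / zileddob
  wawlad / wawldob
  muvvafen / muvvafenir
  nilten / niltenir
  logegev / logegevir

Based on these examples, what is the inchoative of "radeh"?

radehir

wekrok and modik both end in -k yet inflect differently (weolkrok, gomodik), so the final letter is not what conditions the rule; the last vowel is.
"radeh" has last vowel 'e'. The stems whose last vowel is 'e' (muvvafen → muvvafenir, nilten → niltenir, logegev → logegevir) add -ir.
So radeh → radehir.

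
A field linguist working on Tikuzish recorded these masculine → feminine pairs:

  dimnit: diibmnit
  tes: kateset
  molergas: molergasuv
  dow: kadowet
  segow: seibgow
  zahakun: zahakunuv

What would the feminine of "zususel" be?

"zususel" has 3 vowels. The stems with 3 vowels (molergas → molergasuv, zahakun → zahakunuv) add -uv.
So zususel → zususeluv.

zususeluv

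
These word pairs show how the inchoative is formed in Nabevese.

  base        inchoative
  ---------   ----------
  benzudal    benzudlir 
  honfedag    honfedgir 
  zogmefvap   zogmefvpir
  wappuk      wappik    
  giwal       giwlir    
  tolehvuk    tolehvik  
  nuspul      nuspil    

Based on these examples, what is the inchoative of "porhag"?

porhgir

"porhag" has last vowel 'a'. The stems whose last vowel is 'a' (honfedag → honfedgir, zogmefvap → zogmefvpir, benzudal → benzudlir) delete the last vowel and add -ir.
So porhag → porhgir.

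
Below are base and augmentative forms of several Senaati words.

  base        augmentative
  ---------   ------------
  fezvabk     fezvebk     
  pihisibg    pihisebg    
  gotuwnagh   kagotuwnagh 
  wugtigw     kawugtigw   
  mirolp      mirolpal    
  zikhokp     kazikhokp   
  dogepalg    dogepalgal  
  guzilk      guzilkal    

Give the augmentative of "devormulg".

mirolp and zikhokp both end in -p yet inflect differently (mirolpal, kazikhokp), so the final letter is not what conditions the rule; the second-to-last letter is.
"devormulg" has second-to-last letter 'l'. The stems whose second-to-last letter is 'l' (dogepalg → dogepalgal, guzilk → guzilkal, mirolp → mirolpal) add -al.
So devormulg → devormulgal.

devormulgal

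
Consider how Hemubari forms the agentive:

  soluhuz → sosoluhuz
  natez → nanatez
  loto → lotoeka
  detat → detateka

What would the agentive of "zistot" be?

"zistot" ends in -t. The one such stem in the data (detat → detateka) adds -eka, so the same rule applies.
The other pattern: stems ending in -z repeat the first consonant+vowel as a prefix.
So zistot → zistoteka.

zistoteka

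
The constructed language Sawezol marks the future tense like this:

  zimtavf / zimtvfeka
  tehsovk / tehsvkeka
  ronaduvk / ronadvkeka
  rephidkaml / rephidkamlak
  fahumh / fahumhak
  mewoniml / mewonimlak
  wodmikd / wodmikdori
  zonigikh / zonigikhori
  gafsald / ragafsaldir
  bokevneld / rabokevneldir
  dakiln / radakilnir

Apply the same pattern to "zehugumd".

zehugumdak

fahumh and zonigikh both end in -h yet inflect differently (fahumhak, zonigikhori), so the final letter is not what conditions the rule; the second-to-last letter is.
"zehugumd" has second-to-last letter 'm'. The stems whose second-to-last letter is 'm' (rephidkaml → rephidkamlak, fahumh → fahumhak, mewoniml → mewonimlak) add -ak.
So zehugumd → zehugumdak.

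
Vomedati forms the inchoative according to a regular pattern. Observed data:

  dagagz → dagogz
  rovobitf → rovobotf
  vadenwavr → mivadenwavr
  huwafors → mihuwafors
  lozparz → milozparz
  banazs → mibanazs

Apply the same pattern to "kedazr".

dagagz and lozparz both end in -z yet inflect differently (dagogz, milozparz), so the final letter is not what conditions the rule; the second-to-last letter is.
"kedazr" has second-to-last letter 'z'. The one such stem in the data (banazs → mibanazs) adds the prefix mi-, so the same rule applies.
So kedazr → mikedazr.

mikedazr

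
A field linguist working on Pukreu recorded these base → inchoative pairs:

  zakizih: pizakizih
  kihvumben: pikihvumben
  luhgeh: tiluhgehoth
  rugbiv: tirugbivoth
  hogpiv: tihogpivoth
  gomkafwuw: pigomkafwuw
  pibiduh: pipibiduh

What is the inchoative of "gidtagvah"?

pigidtagvah

zakizih and luhgeh both end in -h yet inflect differently (pizakizih, tiluhgehoth), so the final letter is not what conditions the rule; the number of vowels is.
"gidtagvah" has 3 vowels. The stems with 3 vowels (zakizih → pizakizih, gomkafwuw → pigomkafwuw, pibiduh → pipibiduh) add the prefix pi-.
So gidtagvah → pigidtagvah.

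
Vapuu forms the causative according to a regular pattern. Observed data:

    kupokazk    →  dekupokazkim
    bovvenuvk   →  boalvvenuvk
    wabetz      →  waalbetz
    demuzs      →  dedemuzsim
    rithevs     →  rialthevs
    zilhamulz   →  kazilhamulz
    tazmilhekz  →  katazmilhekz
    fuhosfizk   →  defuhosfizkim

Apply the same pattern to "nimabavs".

demuzs and rithevs both end in -s yet inflect differently (dedemuzsim, rialthevs), so the final letter is not what conditions the rule; the second-to-last letter is.
"nimabavs" has second-to-last letter 'v'. The stems whose second-to-last letter is 'v' (rithevs → rialthevs, bovvenuvk → boalvvenuvk) insert -al- after the first vowel.
So nimabavs → nialmabavs.

nialmabavs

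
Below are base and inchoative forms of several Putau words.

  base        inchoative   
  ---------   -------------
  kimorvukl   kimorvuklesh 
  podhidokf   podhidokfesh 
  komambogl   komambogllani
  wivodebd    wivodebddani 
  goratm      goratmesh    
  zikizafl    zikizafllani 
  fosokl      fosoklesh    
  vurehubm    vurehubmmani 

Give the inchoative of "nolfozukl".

nolfozuklesh

kimorvukl and komambogl both end in -l yet inflect differently (kimorvuklesh, komambogllani), so the final letter is not what conditions the rule; the second-to-last letter is.
"nolfozukl" has second-to-last letter 'k'. The stems whose second-to-last letter is 'k' (podhidokf → podhidokfesh, kimorvukl → kimorvuklesh, fosokl → fosoklesh) add -esh.
The other pattern: stems whose second-to-last letter is 'b', 'f' or 'g' double the final consonant and add -ani.
So nolfozukl → nolfozuklesh.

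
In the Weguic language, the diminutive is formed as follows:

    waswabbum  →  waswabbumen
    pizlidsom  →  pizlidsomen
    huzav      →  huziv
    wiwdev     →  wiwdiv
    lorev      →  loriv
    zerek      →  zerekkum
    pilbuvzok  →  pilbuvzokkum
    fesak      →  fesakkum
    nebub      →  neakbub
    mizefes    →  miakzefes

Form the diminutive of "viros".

wiwdev and zerek both have last vowel 'e' yet inflect differently (wiwdiv, zerekkum), so the last vowel is not what conditions the rule; the final letter is.
"viros" ends in -s. The one such stem in the data (mizefes → miakzefes) inserts -ak- after the first vowel (as does nebub), so the same rule applies.
So viros → viakros.

viakros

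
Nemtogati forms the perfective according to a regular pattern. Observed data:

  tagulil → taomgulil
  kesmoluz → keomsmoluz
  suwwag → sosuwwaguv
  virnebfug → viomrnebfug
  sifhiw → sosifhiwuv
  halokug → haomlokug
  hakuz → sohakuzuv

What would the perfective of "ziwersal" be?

ziomwersal

kesmoluz and hakuz both end in -z yet inflect differently (keomsmoluz, sohakuzuv), so the final letter is not what conditions the rule; the number of vowels is.
"ziwersal" has 3 vowels. The stems with 3 vowels (kesmoluz → keomsmoluz, virnebfug → viomrnebfug, halokug → haomlokug) insert -om- after the first vowel.
So ziwersal → ziomwersal.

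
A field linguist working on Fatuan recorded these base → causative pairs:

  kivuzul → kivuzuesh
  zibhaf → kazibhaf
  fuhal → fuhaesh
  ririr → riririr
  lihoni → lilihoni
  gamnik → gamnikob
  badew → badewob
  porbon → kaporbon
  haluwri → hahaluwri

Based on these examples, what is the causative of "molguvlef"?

kamolguvlef

"molguvlef" ends in -f. The one such stem in the data (zibhaf → kazibhaf) adds the prefix ka-, so the same rule applies.
So molguvlef → kamolguvlef.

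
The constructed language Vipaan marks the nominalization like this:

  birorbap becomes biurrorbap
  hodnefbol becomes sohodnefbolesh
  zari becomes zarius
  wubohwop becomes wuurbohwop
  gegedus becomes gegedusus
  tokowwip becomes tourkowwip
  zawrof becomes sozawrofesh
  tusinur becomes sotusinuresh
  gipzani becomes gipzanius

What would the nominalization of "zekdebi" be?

gipzani and tokowwip both have last vowel 'i' yet inflect differently (gipzanius, tourkowwip), so the last vowel is not what conditions the rule; the final letter is.
"zekdebi" ends in -i. The stems ending in -i (gipzani → gipzanius, zari → zarius) add -us.
So zekdebi → zekdebius.

zekdebius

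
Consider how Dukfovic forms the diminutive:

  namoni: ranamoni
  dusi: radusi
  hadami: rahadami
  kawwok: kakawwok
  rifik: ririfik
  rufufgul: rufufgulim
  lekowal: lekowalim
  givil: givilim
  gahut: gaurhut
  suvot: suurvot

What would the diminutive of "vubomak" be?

vuvubomak

namoni and rifik both have last vowel 'i' yet inflect differently (ranamoni, ririfik), so the last vowel is not what conditions the rule; the final letter is.
"vubomak" ends in -k. The stems ending in -k (kawwok → kakawwok, rifik → ririfik) repeat the first consonant+vowel as a prefix.
So vubomak → vuvubomak.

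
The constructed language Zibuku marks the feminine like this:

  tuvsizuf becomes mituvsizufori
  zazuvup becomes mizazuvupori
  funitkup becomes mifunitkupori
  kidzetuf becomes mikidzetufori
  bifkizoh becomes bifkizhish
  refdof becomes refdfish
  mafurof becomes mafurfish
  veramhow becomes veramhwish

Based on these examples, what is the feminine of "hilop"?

tuvsizuf and refdof both end in -f yet inflect differently (mituvsizufori, refdfish), so the final letter is not what conditions the rule; the last vowel is.
"hilop" has last vowel 'o'. The stems whose last vowel is 'o' (bifkizoh → bifkizhish, refdof → refdfish, mafurof → mafurfish) delete the last vowel and add -ish.
The other pattern: stems whose last vowel is 'u' add mi- … -ori around the stem.
So hilop → hilpish.

hilpish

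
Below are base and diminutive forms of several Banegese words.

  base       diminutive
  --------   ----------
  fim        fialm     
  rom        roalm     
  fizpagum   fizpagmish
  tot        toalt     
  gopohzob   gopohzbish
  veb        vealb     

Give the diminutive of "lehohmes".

"lehohmes" has 3 vowels. The stems with 3 vowels (fizpagum → fizpagmish, gopohzob → gopohzbish) delete the last vowel and add -ish.
The other pattern: stems with 1 vowel insert -al- after the first vowel.
So lehohmes → lehohmsish.

lehohmsish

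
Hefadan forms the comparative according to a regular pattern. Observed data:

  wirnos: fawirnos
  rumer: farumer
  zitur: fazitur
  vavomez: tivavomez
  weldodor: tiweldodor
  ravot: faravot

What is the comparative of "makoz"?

weldodor and zitur both end in -r yet inflect differently (tiweldodor, fazitur), so the final letter is not what conditions the rule; the number of vowels is.
"makoz" has 2 vowels. The stems with 2 vowels (ravot → faravot, zitur → fazitur, rumer → farumer) add the prefix fa-.
So makoz → famakoz.

famakoz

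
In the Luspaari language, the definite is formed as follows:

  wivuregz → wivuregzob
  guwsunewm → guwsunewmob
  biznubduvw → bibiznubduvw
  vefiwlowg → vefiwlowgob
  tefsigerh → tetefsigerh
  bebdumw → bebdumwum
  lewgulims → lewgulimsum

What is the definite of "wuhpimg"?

wuhpimgum

"wuhpimg" has second-to-last letter 'm'. The stems whose second-to-last letter is 'm' (lewgulims → lewgulimsum, bebdumw → bebdumwum) add -um.
So wuhpimg → wuhpimgum.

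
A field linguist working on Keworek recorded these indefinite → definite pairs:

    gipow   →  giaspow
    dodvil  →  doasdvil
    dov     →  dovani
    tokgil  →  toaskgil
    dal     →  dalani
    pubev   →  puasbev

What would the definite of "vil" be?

pubev and dov both end in -v yet inflect differently (puasbev, dovani), so the final letter is not what conditions the rule; the number of vowels is.
"vil" has 1 vowel. The stems with 1 vowel (dov → dovani, dal → dalani) add -ani.
The other pattern: stems with 2 vowels insert -as- after the first vowel.
So vil → vilani.

vilani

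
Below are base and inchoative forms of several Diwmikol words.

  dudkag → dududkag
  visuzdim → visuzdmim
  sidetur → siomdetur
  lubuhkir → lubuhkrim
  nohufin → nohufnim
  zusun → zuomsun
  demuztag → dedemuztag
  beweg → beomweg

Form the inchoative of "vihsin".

vihsnim

nohufin and zusun both end in -n yet inflect differently (nohufnim, zuomsun), so the final letter is not what conditions the rule; the last vowel is.
"vihsin" has last vowel 'i'. The stems whose last vowel is 'i' (lubuhkir → lubuhkrim, visuzdim → visuzdmim, nohufin → nohufnim) delete the last vowel and add -im.
The other patterns: stems whose last vowel is 'a' repeat the first consonant+vowel as a prefix; stems whose last vowel is 'e' or 'u' insert -om- after the first vowel.
So vihsin → vihsnim.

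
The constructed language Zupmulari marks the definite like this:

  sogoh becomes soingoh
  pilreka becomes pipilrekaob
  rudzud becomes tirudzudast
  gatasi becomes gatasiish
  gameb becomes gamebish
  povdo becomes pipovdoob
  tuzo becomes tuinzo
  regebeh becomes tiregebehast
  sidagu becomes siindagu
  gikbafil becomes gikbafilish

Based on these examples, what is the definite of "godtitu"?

godtituish

regebeh and sogoh both end in -h yet inflect differently (tiregebehast, soingoh), so the final letter is not what conditions the rule; the first letter is.
"godtitu" begins with g-. The stems beginning with g- (gameb → gamebish, gatasi → gatasiish, gikbafil → gikbafilish) add -ish.
So godtitu → godtituish.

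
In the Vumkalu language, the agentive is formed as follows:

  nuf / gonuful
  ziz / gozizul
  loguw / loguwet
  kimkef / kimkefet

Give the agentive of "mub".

gomubul

nuf and kimkef both end in -f yet inflect differently (gonuful, kimkefet), so the final letter is not what conditions the rule; the number of vowels is.
"mub" has 1 vowel. The stems with 1 vowel (nuf → gonuful, ziz → gozizul) add go- … -ul around the stem.
The other pattern: stems with 2 vowels add -et.
So mub → gomubul.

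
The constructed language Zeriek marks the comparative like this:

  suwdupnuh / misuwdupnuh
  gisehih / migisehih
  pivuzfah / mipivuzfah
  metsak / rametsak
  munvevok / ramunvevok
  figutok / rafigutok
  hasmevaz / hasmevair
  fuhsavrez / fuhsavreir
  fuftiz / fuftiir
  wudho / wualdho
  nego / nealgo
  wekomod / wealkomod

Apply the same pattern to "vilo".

viallo

pivuzfah and metsak both have last vowel 'a' yet inflect differently (mipivuzfah, rametsak), so the last vowel is not what conditions the rule; the final letter is.
"vilo" ends in -o. The stems ending in -o (wudho → wualdho, nego → nealgo) insert -al- after the first vowel.
The other patterns: stems ending in -h add the prefix mi-; stems ending in -k add the prefix ra-; stems ending in -z drop the final letter and add -ir.
So vilo → viallo.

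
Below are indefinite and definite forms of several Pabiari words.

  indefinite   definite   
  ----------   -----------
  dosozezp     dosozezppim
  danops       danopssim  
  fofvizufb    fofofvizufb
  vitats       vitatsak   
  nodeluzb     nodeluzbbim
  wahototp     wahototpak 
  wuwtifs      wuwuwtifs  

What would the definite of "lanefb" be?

lalanefb

vitats and wuwtifs both end in -s yet inflect differently (vitatsak, wuwuwtifs), so the final letter is not what conditions the rule; the second-to-last letter is.
"lanefb" has second-to-last letter 'f'. The stems whose second-to-last letter is 'f' (fofvizufb → fofofvizufb, wuwtifs → wuwuwtifs) repeat the first consonant+vowel as a prefix.
So lanefb → lalanefb.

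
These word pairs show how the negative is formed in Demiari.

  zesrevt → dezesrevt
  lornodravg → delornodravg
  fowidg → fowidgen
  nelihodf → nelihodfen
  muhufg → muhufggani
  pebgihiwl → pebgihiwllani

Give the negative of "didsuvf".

dedidsuvf

lornodravg and fowidg both end in -g yet inflect differently (delornodravg, fowidgen), so the final letter is not what conditions the rule; the second-to-last letter is.
"didsuvf" has second-to-last letter 'v'. The stems whose second-to-last letter is 'v' (zesrevt → dezesrevt, lornodravg → delornodravg) add the prefix de-.
The other patterns: stems whose second-to-last letter is 'd' add -en; stems whose second-to-last letter is 'f' or 'w' double the final consonant and add -ani.
So didsuvf → dedidsuvf.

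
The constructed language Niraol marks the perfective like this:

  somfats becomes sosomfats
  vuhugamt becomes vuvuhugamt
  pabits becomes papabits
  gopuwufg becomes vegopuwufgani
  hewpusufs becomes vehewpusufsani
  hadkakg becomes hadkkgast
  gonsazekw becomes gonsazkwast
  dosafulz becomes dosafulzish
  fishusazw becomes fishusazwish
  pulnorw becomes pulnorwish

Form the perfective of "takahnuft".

vetakahnuftani

somfats and hewpusufs both end in -s yet inflect differently (sosomfats, vehewpusufsani), so the final letter is not what conditions the rule; the second-to-last letter is.
"takahnuft" has second-to-last letter 'f'. The stems whose second-to-last letter is 'f' (gopuwufg → vegopuwufgani, hewpusufs → vehewpusufsani) add ve- … -ani around the stem.
So takahnuft → vetakahnuftani.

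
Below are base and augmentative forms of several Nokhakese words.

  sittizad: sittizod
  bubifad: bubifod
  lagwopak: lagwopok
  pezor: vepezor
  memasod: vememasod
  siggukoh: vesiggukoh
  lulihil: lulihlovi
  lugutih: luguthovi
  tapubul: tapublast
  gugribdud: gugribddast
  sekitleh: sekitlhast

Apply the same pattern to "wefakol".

vewefakol

sittizad and memasod both end in -d yet inflect differently (sittizod, vememasod), so the final letter is not what conditions the rule; the last vowel is.
"wefakol" has last vowel 'o'. The stems whose last vowel is 'o' (pezor → vepezor, memasod → vememasod, siggukoh → vesiggukoh) add the prefix ve-.
So wefakol → vewefakol.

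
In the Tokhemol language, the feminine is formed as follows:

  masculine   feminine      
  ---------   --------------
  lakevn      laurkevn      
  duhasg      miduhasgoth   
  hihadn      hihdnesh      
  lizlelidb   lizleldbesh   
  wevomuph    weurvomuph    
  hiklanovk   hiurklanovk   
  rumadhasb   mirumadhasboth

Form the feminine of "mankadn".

rumadhasb and lizlelidb both end in -b yet inflect differently (mirumadhasboth, lizleldbesh), so the final letter is not what conditions the rule; the second-to-last letter is.
"mankadn" has second-to-last letter 'd'. The stems whose second-to-last letter is 'd' (hihadn → hihdnesh, lizlelidb → lizleldbesh) delete the last vowel and add -esh.
The other patterns: stems whose second-to-last letter is 's' add mi- … -oth around the stem; stems whose second-to-last letter is 'p' or 'v' insert -ur- after the first vowel.
So mankadn → mankdnesh.

mankdnesh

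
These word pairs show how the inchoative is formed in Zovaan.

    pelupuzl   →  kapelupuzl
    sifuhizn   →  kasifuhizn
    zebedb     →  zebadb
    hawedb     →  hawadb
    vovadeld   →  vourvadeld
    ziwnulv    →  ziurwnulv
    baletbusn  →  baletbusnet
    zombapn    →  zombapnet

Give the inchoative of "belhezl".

"belhezl" has second-to-last letter 'z'. The stems whose second-to-last letter is 'z' (pelupuzl → kapelupuzl, sifuhizn → kasifuhizn) add the prefix ka-.
The other patterns: stems whose second-to-last letter is 'd' change the last vowel to 'a'; stems whose second-to-last letter is 'l' insert -ur- after the first vowel; stems whose second-to-last letter is 'p' or 's' add -et.
So belhezl → kabelhezl.

kabelhezl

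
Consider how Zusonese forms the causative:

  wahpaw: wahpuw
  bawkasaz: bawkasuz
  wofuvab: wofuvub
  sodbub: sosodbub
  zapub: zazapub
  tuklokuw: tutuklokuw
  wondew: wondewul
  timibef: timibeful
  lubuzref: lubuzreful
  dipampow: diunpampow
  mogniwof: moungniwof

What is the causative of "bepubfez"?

bepubfezul

"bepubfez" has last vowel 'e'. The stems whose last vowel is 'e' (wondew → wondewul, timibef → timibeful, lubuzref → lubuzreful) add -ul.
The other patterns: stems whose last vowel is 'a' change the last vowel to 'u'; stems whose last vowel is 'u' repeat the first consonant+vowel as a prefix; stems whose last vowel is 'o' insert -un- after the first vowel.
So bepubfez → bepubfezul.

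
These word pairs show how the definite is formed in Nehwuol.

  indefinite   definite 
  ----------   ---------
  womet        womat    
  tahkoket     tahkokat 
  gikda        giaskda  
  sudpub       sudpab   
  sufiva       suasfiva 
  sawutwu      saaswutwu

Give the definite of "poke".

poaske

sudpub and sawutwu both have last vowel 'u' yet inflect differently (sudpab, saaswutwu), so the last vowel is not what conditions the rule; whether the stem ends in a vowel or a consonant is.
"poke" ends in a vowel. The stems ending in a vowel (sawutwu → saaswutwu, sufiva → suasfiva, gikda → giaskda) insert -as- after the first vowel.
So poke → poaske.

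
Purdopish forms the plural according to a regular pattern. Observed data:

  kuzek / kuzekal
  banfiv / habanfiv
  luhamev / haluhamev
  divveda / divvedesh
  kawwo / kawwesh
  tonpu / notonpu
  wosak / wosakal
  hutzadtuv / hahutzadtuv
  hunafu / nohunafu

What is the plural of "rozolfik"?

wosak and divveda both have last vowel 'a' yet inflect differently (wosakal, divvedesh), so the last vowel is not what conditions the rule; the final letter is.
"rozolfik" ends in -k. The stems ending in -k (kuzek → kuzekal, wosak → wosakal) add -al.
The other patterns: stems ending in -u add the prefix no-; stems ending in -a or -o drop the final letter and add -esh; stems ending in -v add the prefix ha-.
So rozolfik → rozolfikal.

rozolfikal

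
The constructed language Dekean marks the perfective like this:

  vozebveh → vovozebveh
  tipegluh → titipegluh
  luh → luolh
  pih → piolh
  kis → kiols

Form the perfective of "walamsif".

wawalamsif

vozebveh and luh both end in -h yet inflect differently (vovozebveh, luolh), so the final letter is not what conditions the rule; the number of vowels is.
"walamsif" has 3 vowels. The stems with 3 vowels (vozebveh → vovozebveh, tipegluh → titipegluh) repeat the first consonant+vowel as a prefix.
So walamsif → wawalamsif.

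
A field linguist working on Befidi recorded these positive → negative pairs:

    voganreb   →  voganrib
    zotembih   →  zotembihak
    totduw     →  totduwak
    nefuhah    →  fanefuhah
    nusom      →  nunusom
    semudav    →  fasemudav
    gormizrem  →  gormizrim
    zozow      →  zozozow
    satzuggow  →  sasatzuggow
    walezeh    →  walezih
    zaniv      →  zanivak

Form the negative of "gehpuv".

gehpuvak

nefuhah and walezeh both end in -h yet inflect differently (fanefuhah, walezih), so the final letter is not what conditions the rule; the last vowel is.
"gehpuv" has last vowel 'u'. The one such stem in the data (totduw → totduwak) adds -ak, so the same rule applies.
So gehpuv → gehpuvak.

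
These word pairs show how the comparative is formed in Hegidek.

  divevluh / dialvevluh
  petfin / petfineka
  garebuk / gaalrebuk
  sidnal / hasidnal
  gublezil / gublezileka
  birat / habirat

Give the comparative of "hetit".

hetiteka

sidnal and gublezil both end in -l yet inflect differently (hasidnal, gublezileka), so the final letter is not what conditions the rule; the last vowel is.
"hetit" has last vowel 'i'. The stems whose last vowel is 'i' (petfin → petfineka, gublezil → gublezileka) add -eka.
So hetit → hetiteka.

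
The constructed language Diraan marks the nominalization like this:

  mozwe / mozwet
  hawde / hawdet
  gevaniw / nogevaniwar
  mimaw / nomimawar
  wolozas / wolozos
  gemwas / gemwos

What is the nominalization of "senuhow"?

"senuhow" ends in -w. The stems ending in -w (gevaniw → nogevaniwar, mimaw → nomimawar) add no- … -ar around the stem.
So senuhow → nosenuhowar.

nosenuhowar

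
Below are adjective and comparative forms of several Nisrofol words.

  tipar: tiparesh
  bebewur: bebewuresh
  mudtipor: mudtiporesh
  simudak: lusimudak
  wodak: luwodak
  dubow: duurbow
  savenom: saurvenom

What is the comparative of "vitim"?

tipar and simudak both have last vowel 'a' yet inflect differently (tiparesh, lusimudak), so the last vowel is not what conditions the rule; the final letter is.
"vitim" ends in -m. The one such stem in the data (savenom → saurvenom) inserts -ur- after the first vowel (as does dubow), so the same rule applies.
The other patterns: stems ending in -r add -esh; stems ending in -k add the prefix lu-.
So vitim → viurtim.

viurtim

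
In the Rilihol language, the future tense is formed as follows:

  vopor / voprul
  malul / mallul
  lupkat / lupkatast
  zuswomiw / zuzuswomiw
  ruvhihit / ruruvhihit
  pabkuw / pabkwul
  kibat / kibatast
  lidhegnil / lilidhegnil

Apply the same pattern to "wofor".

"wofor" has last vowel 'o'. The one such stem in the data (vopor → voprul) deletes the last vowel and adds -ul (as do pabkuw, malul), so the same rule applies.
The other patterns: stems whose last vowel is 'a' add -ast; stems whose last vowel is 'i' repeat the first consonant+vowel as a prefix.
So wofor → wofrul.

wofrul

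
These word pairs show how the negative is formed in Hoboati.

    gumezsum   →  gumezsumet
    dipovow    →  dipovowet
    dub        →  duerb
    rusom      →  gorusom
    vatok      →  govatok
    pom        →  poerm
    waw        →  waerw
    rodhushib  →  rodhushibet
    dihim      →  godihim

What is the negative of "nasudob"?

pom and dihim both end in -m yet inflect differently (poerm, godihim), so the final letter is not what conditions the rule; the number of vowels is.
"nasudob" has 3 vowels. The stems with 3 vowels (dipovow → dipovowet, gumezsum → gumezsumet, rodhushib → rodhushibet) add -et.
So nasudob → nasudobet.

nasudobet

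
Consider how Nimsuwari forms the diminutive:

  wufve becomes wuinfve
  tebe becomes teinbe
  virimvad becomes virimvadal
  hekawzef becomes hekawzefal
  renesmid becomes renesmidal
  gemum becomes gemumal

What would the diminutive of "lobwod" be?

lobwodal

wufve and hekawzef both have last vowel 'e' yet inflect differently (wuinfve, hekawzefal), so the last vowel is not what conditions the rule; the final letter is.
"lobwod" ends in -d. The stems ending in -d (virimvad → virimvadal, renesmid → renesmidal) add -al.
The other pattern: stems ending in -e insert -in- after the first vowel.
So lobwod → lobwodal.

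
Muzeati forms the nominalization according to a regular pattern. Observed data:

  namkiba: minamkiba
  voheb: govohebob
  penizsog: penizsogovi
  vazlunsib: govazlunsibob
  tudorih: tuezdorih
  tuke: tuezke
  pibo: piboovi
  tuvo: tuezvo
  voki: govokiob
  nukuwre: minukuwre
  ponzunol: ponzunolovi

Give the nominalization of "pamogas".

pamogasovi

"pamogas" begins with p-. The stems beginning with p- (ponzunol → ponzunolovi, pibo → piboovi, penizsog → penizsogovi) add -ovi.
The other patterns: stems beginning with t- insert -ez- after the first vowel; stems beginning with v- add go- … -ob around the stem; stems beginning with n- add the prefix mi-.
So pamogas → pamogasovi.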